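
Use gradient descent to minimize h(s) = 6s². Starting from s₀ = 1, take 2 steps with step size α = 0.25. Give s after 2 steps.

h′(s) = 12s
Step 1: h′(1) = 12; s₁ = 1 − 0.25·12 = -2
Step 2: h′(-2) = -24; s₂ = -2 − 0.25·(-24) = 4

4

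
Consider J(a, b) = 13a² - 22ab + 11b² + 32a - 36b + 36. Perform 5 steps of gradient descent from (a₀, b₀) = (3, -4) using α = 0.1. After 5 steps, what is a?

∇J = (26a - 22b + 32, -22a + 22b - 36)
(a₁, b₁) = (3, -4) − 0.1·(198, -190) = (-16.8, 15)
(a₂, b₂) = (-16.8, 15) − 0.1·(-734.8, 663.6) = (56.68, -51.36)
(a₃, b₃) = (56.68, -51.36) − 0.1·(2635.6, -2412.88) = (-206.88, 189.928)
(a₄, b₄) = (-206.88, 189.928) − 0.1·(-9525.296, 8693.776) = (745.6496, -679.4496)
(a₅, b₅) = (745.6496, -679.4496) − 0.1·(34366.7808, -31388.1824) = (-2691.02848, 2459.36864)
a = -2691.02848

-2691.02848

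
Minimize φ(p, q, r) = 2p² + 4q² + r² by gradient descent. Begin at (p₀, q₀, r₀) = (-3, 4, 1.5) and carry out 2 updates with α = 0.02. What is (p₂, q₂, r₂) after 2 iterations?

∇φ = (4p, 8q, 2r)
(p₁, q₁, r₁) = (-3, 4, 1.5) − 0.02·(-12, 32, 3) = (-2.76, 3.36, 1.44)
(p₂, q₂, r₂) = (-2.76, 3.36, 1.44) − 0.02·(-11.04, 26.88, 2.88) = (-2.5392, 2.8224, 1.3824)

(-2.5392, 2.8224, 1.3824)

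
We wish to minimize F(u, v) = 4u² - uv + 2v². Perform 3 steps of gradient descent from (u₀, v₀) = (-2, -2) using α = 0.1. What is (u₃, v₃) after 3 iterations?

∇F = (8u - v, -u + 4v)
Step 1: at (-2, -2), ∇F = (-14, -6) → (-2, -2) − 0.1·(-14, -6) = (-0.6, -1.4)
Step 2: at (-0.6, -1.4), ∇F = (-3.4, -5) → (-0.6, -1.4) − 0.1·(-3.4, -5) = (-0.26, -0.9)
Step 3: at (-0.26, -0.9), ∇F = (-1.18, -3.34) → (-0.26, -0.9) − 0.1·(-1.18, -3.34) = (-0.142, -0.566)

(-0.142, -0.566)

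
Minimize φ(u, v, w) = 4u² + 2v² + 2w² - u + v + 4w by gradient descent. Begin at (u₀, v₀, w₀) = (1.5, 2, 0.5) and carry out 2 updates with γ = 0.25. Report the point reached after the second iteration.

∇φ = (8u - 1, 4v + 1, 4w + 4)
Step 1: at (1.5, 2, 0.5), ∇φ = (11, 9, 6) → (1.5, 2, 0.5) − 0.25·(11, 9, 6) = (-1.25, -0.25, -1)
Step 2: at (-1.25, -0.25, -1), ∇φ = (-11, 0, 0) → (-1.25, -0.25, -1) − 0.25·(-11, 0, 0) = (1.5, -0.25, -1)

(1.5, -0.25, -1)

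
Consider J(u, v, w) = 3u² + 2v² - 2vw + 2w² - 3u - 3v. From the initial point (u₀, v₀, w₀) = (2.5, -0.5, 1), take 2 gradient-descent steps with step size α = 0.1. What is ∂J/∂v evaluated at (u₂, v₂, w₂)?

∇J = (6u - 3, 4v - 2w - 3, -2v + 4w)
(u₁, v₁, w₁) = (2.5, -0.5, 1) − 0.1·(12, -7, 5) = (1.3, 0.2, 0.5)
(u₂, v₂, w₂) = (1.3, 0.2, 0.5) − 0.1·(4.8, -3.2, 1.6) = (0.82, 0.52, 0.34)
∂J/∂v at (0.82, 0.52, 0.34) = -1.6

-1.6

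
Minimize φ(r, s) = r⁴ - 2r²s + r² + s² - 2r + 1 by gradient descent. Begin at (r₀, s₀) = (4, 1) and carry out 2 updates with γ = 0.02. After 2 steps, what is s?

1.569856

∇φ = (4r³ - 4rs + 2r - 2, -2r² + 2s)
Step 1: at (4, 1), ∇φ = (246, -30) → (4, 1) − 0.02·(246, -30) = (-0.92, 1.6)
Step 2: at (-0.92, 1.6), ∇φ = (-1.066752, 1.5072) → (-0.92, 1.6) − 0.02·(-1.066752, 1.5072) = (-0.89866496, 1.569856)
s = 1.569856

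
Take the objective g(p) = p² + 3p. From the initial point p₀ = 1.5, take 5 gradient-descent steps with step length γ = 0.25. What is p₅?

g′(p) = 2p + 3
Step 1: g′(1.5) = 6; p₁ = 1.5 − 0.25·6 = 0
Step 2: g′(0) = 3; p₂ = 0 − 0.25·3 = -0.75
Step 3: g′(-0.75) = 1.5; p₃ = -0.75 − 0.25·1.5 = -1.125
Step 4: g′(-1.125) = 0.75; p₄ = -1.125 − 0.25·0.75 = -1.3125
Step 5: g′(-1.3125) = 0.375; p₅ = -1.3125 − 0.25·0.375 = -1.40625

-1.40625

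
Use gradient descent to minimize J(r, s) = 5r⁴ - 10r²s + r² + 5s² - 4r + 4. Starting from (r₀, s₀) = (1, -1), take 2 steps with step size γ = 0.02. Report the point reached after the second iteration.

(0.2472704, -0.46848)

∇J = (20r³ - 20rs + 2r - 4, -10r² + 10s)
(r₁, s₁) = (1, -1) − 0.02·(38, -20) = (0.24, -0.6)
(r₂, s₂) = (0.24, -0.6) − 0.02·(-0.36352, -6.576) = (0.2472704, -0.46848)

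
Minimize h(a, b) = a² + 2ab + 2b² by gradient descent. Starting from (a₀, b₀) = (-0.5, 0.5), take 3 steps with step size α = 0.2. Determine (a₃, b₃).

∇h = (2a + 2b, 2a + 4b)
(a₁, b₁) = (-0.5, 0.5) − 0.2·(0, 1) = (-0.5, 0.3)
(a₂, b₂) = (-0.5, 0.3) − 0.2·(-0.4, 0.2) = (-0.42, 0.26)
(a₃, b₃) = (-0.42, 0.26) − 0.2·(-0.32, 0.2) = (-0.356, 0.22)

(-0.356, 0.22)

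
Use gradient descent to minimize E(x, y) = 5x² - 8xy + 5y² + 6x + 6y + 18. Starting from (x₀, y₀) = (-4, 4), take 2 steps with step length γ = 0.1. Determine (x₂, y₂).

∇E = (10x - 8y + 6, -8x + 10y + 6)
(x₁, y₁) = (-4, 4) − 0.1·(-66, 78) = (2.6, -3.8)
(x₂, y₂) = (2.6, -3.8) − 0.1·(62.4, -52.8) = (-3.64, 1.48)

(-3.64, 1.48)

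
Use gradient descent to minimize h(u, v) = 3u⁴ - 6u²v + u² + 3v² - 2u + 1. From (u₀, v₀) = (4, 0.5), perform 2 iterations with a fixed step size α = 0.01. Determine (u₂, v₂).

∇h = (12u³ - 12uv + 2u - 2, -6u² + 6v)
Step 1: at (4, 0.5), ∇h = (750, -93) → (4, 0.5) − 0.01·(750, -93) = (-3.5, 1.43)
Step 2: at (-3.5, 1.43), ∇h = (-463.44, -64.92) → (-3.5, 1.43) − 0.01·(-463.44, -64.92) = (1.1344, 2.0792)

(1.1344, 2.0792)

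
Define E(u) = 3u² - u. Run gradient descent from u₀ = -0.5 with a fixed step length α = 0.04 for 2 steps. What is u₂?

E′(u) = 6u - 1
u₁ = -0.5 − 0.04·(-4) = -0.34
u₂ = -0.34 − 0.04·(-3.04) = -0.2184

-0.2184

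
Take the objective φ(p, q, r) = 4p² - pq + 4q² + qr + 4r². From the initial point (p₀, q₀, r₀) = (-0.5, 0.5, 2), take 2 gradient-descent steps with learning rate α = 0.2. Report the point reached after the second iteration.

∇φ = (8p - q, -p + 8q + r, q + 8r)
Step 1: at (-0.5, 0.5, 2), ∇φ = (-4.5, 6.5, 16.5) → (-0.5, 0.5, 2) − 0.2·(-4.5, 6.5, 16.5) = (0.4, -0.8, -1.3)
Step 2: at (0.4, -0.8, -1.3), ∇φ = (4, -8.1, -11.2) → (0.4, -0.8, -1.3) − 0.2·(4, -8.1, -11.2) = (-0.4, 0.82, 0.94)

(-0.4, 0.82, 0.94)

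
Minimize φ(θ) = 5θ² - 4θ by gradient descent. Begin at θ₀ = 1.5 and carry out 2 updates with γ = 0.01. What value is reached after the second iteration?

φ′(θ) = 10θ - 4
Step 1: φ′(1.5) = 11; θ₁ = 1.5 − 0.01·11 = 1.39
Step 2: φ′(1.39) = 9.9; θ₂ = 1.39 − 0.01·9.9 = 1.291

1.291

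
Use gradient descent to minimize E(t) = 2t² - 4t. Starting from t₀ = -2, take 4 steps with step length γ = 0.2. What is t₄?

E′(t) = 4t - 4
Step 1: E′(-2) = -12; t₁ = -2 − 0.2·(-12) = 0.4
Step 2: E′(0.4) = -2.4; t₂ = 0.4 − 0.2·(-2.4) = 0.88
Step 3: E′(0.88) = -0.48; t₃ = 0.88 − 0.2·(-0.48) = 0.976
Step 4: E′(0.976) = -0.096; t₄ = 0.976 − 0.2·(-0.096) = 0.9952

0.9952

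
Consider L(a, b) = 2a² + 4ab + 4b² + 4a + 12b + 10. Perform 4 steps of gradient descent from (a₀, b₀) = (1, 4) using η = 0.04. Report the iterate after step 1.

(0.04, 2.08)

∇L = (4a + 4b + 4, 4a + 8b + 12)
Step 1: at (1, 4), ∇L = (24, 48) → (1, 4) − 0.04·(24, 48) = (0.04, 2.08)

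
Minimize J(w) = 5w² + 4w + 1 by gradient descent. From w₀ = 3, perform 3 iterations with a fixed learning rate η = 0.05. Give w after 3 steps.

0.025

J′(w) = 10w + 4
Step 1: J′(3) = 34; w₁ = 3 − 0.05·34 = 1.3
Step 2: J′(1.3) = 17; w₂ = 1.3 − 0.05·17 = 0.45
Step 3: J′(0.45) = 8.5; w₃ = 0.45 − 0.05·8.5 = 0.025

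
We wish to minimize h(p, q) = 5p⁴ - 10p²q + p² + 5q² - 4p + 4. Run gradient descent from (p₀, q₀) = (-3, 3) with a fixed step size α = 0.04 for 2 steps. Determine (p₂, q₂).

∇h = (20p³ - 20pq + 2p - 4, -10p² + 10q)
Step 1: at (-3, 3), ∇h = (-370, -60) → (-3, 3) − 0.04·(-370, -60) = (11.8, 5.4)
Step 2: at (11.8, 5.4), ∇h = (31605.84, -1338.4) → (11.8, 5.4) − 0.04·(31605.84, -1338.4) = (-1252.4336, 58.936)

(-1252.4336, 58.936)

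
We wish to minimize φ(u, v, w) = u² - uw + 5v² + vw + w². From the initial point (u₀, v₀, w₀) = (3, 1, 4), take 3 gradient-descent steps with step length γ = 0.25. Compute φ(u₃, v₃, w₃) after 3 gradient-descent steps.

∇φ = (2u - w, 10v + w, -u + v + 2w)
(u₁, v₁, w₁) = (3, 1, 4) − 0.25·(2, 14, 6) = (2.5, -2.5, 2.5)
(u₂, v₂, w₂) = (2.5, -2.5, 2.5) − 0.25·(2.5, -22.5, 0) = (1.875, 3.125, 2.5)
(u₃, v₃, w₃) = (1.875, 3.125, 2.5) − 0.25·(1.25, 33.75, 6.25) = (1.5625, -5.3125, 0.9375)
φ(1.5625, -5.3125, 0.9375) = 137.98828125

137.98828125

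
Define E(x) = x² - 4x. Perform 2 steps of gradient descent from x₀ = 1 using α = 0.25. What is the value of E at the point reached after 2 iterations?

-3.9375

E′(x) = 2x - 4
x₁ = 1 − 0.25·(-2) = 1.5
x₂ = 1.5 − 0.25·(-1) = 1.75
E(1.75) = -3.9375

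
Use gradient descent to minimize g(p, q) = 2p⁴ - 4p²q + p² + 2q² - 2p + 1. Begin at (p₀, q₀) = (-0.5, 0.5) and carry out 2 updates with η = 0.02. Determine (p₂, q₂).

(-0.42135424, 0.458528)

∇g = (8p³ - 8pq + 2p - 2, -4p² + 4q)
Step 1: at (-0.5, 0.5), ∇g = (-2, 1) → (-0.5, 0.5) − 0.02·(-2, 1) = (-0.46, 0.48)
Step 2: at (-0.46, 0.48), ∇g = (-1.932288, 1.0736) → (-0.46, 0.48) − 0.02·(-1.932288, 1.0736) = (-0.42135424, 0.458528)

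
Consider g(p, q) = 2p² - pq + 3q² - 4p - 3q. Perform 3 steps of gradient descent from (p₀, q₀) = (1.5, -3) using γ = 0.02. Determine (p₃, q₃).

∇g = (4p - q - 4, -p + 6q - 3)
Step 1: at (1.5, -3), ∇g = (5, -22.5) → (1.5, -3) − 0.02·(5, -22.5) = (1.4, -2.55)
Step 2: at (1.4, -2.55), ∇g = (4.15, -19.7) → (1.4, -2.55) − 0.02·(4.15, -19.7) = (1.317, -2.156)
Step 3: at (1.317, -2.156), ∇g = (3.424, -17.253) → (1.317, -2.156) − 0.02·(3.424, -17.253) = (1.24852, -1.81094)

(1.24852, -1.81094)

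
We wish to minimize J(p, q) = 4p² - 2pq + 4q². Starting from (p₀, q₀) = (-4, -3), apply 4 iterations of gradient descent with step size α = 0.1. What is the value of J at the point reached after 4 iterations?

∇J = (8p - 2q, -2p + 8q)
Step 1: at (-4, -3), ∇J = (-26, -16) → (-4, -3) − 0.1·(-26, -16) = (-1.4, -1.4)
Step 2: at (-1.4, -1.4), ∇J = (-8.4, -8.4) → (-1.4, -1.4) − 0.1·(-8.4, -8.4) = (-0.56, -0.56)
Step 3: at (-0.56, -0.56), ∇J = (-3.36, -3.36) → (-0.56, -0.56) − 0.1·(-3.36, -3.36) = (-0.224, -0.224)
Step 4: at (-0.224, -0.224), ∇J = (-1.344, -1.344) → (-0.224, -0.224) − 0.1·(-1.344, -1.344) = (-0.0896, -0.0896)
J(-0.0896, -0.0896) = 0.04816896

0.04816896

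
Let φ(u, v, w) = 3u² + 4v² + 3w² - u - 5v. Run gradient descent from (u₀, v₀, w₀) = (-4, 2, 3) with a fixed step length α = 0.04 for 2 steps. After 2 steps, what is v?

1.2608

∇φ = (6u - 1, 8v - 5, 6w)
(u₁, v₁, w₁) = (-4, 2, 3) − 0.04·(-25, 11, 18) = (-3, 1.56, 2.28)
(u₂, v₂, w₂) = (-3, 1.56, 2.28) − 0.04·(-19, 7.48, 13.68) = (-2.24, 1.2608, 1.7328)
v = 1.2608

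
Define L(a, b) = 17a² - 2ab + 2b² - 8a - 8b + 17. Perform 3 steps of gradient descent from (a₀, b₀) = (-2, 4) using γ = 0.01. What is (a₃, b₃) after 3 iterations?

∇L = (34a - 2b - 8, -2a + 4b - 8)
Step 1: at (-2, 4), ∇L = (-84, 12) → (-2, 4) − 0.01·(-84, 12) = (-1.16, 3.88)
Step 2: at (-1.16, 3.88), ∇L = (-55.2, 9.84) → (-1.16, 3.88) − 0.01·(-55.2, 9.84) = (-0.608, 3.7816)
Step 3: at (-0.608, 3.7816), ∇L = (-36.2352, 8.3424) → (-0.608, 3.7816) − 0.01·(-36.2352, 8.3424) = (-0.245648, 3.698176)

(-0.245648, 3.698176)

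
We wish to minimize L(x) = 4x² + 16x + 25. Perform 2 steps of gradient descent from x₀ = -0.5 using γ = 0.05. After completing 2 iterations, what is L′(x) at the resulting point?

4.32

L′(x) = 8x + 16
x₁ = -0.5 − 0.05·12 = -1.1
x₂ = -1.1 − 0.05·7.2 = -1.46
L′(x) at (-1.46) = 4.32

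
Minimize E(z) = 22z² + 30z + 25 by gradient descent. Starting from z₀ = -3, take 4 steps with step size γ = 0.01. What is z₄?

E′(z) = 44z + 30
Step 1: E′(-3) = -102; z₁ = -3 − 0.01·(-102) = -1.98
Step 2: E′(-1.98) = -57.12; z₂ = -1.98 − 0.01·(-57.12) = -1.4088
Step 3: E′(-1.4088) = -31.9872; z₃ = -1.4088 − 0.01·(-31.9872) = -1.088928
Step 4: E′(-1.088928) = -17.912832; z₄ = -1.088928 − 0.01·(-17.912832) = -0.90979968

-0.90979968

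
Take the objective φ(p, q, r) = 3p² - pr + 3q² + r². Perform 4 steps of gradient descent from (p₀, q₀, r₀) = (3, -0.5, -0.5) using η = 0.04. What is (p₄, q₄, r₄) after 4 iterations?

∇φ = (6p - r, 6q, -p + 2r)
Step 1: at (3, -0.5, -0.5), ∇φ = (18.5, -3, -4) → (3, -0.5, -0.5) − 0.04·(18.5, -3, -4) = (2.26, -0.38, -0.34)
Step 2: at (2.26, -0.38, -0.34), ∇φ = (13.9, -2.28, -2.94) → (2.26, -0.38, -0.34) − 0.04·(13.9, -2.28, -2.94) = (1.704, -0.2888, -0.2224)
Step 3: at (1.704, -0.2888, -0.2224), ∇φ = (10.4464, -1.7328, -2.1488) → (1.704, -0.2888, -0.2224) − 0.04·(10.4464, -1.7328, -2.1488) = (1.286144, -0.219488, -0.136448)
Step 4: at (1.286144, -0.219488, -0.136448), ∇φ = (7.853312, -1.316928, -1.55904) → (1.286144, -0.219488, -0.136448) − 0.04·(7.853312, -1.316928, -1.55904) = (0.97201152, -0.16681088, -0.0740864)

(0.97201152, -0.16681088, -0.0740864)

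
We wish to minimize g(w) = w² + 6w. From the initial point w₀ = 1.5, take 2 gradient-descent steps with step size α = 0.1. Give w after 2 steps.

g′(w) = 2w + 6
w₁ = 1.5 − 0.1·9 = 0.6
w₂ = 0.6 − 0.1·7.2 = -0.12

-0.12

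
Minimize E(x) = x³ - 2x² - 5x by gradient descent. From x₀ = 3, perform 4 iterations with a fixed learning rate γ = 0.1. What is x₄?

2.1192933

E′(x) = 3x² - 4x - 5
x₁ = 3 − 0.1·10 = 2
x₂ = 2 − 0.1·(-1) = 2.1
x₃ = 2.1 − 0.1·(-0.17) = 2.117
x₄ = 2.117 − 0.1·(-0.022933) = 2.1192933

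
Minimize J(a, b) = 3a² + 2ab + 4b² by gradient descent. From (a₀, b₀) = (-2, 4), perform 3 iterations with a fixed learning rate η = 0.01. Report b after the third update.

3.223008

∇J = (6a + 2b, 2a + 8b)
(a₁, b₁) = (-2, 4) − 0.01·(-4, 28) = (-1.96, 3.72)
(a₂, b₂) = (-1.96, 3.72) − 0.01·(-4.32, 25.84) = (-1.9168, 3.4616)
(a₃, b₃) = (-1.9168, 3.4616) − 0.01·(-4.5776, 23.8592) = (-1.871024, 3.223008)
b = 3.223008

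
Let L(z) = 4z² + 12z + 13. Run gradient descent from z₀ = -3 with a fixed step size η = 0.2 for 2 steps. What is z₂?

-2.04

L′(z) = 8z + 12
z₁ = -3 − 0.2·(-12) = -0.6
z₂ = -0.6 − 0.2·7.2 = -2.04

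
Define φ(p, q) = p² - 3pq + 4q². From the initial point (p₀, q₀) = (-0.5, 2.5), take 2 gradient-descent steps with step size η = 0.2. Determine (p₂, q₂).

(-0.36, 1.8)

∇φ = (2p - 3q, -3p + 8q)
Step 1: at (-0.5, 2.5), ∇φ = (-8.5, 21.5) → (-0.5, 2.5) − 0.2·(-8.5, 21.5) = (1.2, -1.8)
Step 2: at (1.2, -1.8), ∇φ = (7.8, -18) → (1.2, -1.8) − 0.2·(7.8, -18) = (-0.36, 1.8)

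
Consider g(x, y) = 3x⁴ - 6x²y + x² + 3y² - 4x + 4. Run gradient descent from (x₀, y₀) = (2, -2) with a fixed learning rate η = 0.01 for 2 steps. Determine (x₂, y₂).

∇g = (12x³ - 12xy + 2x - 4, -6x² + 6y)
Step 1: at (2, -2), ∇g = (144, -36) → (2, -2) − 0.01·(144, -36) = (0.56, -1.64)
Step 2: at (0.56, -1.64), ∇g = (10.248192, -11.7216) → (0.56, -1.64) − 0.01·(10.248192, -11.7216) = (0.45751808, -1.522784)

(0.45751808, -1.522784)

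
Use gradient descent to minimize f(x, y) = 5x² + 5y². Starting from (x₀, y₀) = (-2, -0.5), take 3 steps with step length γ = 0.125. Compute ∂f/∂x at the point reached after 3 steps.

0.3125

∇f = (10x, 10y)
(x₁, y₁) = (-2, -0.5) − 0.125·(-20, -5) = (0.5, 0.125)
(x₂, y₂) = (0.5, 0.125) − 0.125·(5, 1.25) = (-0.125, -0.03125)
(x₃, y₃) = (-0.125, -0.03125) − 0.125·(-1.25, -0.3125) = (0.03125, 0.0078125)
∂f/∂x at (0.03125, 0.0078125) = 0.3125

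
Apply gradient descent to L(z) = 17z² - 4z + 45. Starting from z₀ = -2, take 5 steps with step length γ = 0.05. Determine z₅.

0.47356

L′(z) = 34z - 4
z₁ = -2 − 0.05·(-72) = 1.6
z₂ = 1.6 − 0.05·50.4 = -0.92
z₃ = -0.92 − 0.05·(-35.28) = 0.844
z₄ = 0.844 − 0.05·24.696 = -0.3908
z₅ = -0.3908 − 0.05·(-17.2872) = 0.47356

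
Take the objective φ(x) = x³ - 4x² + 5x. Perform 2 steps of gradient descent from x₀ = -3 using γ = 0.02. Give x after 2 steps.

φ′(x) = 3x² - 8x + 5
x₁ = -3 − 0.02·56 = -4.12
x₂ = -4.12 − 0.02·88.8832 = -5.897664

-5.897664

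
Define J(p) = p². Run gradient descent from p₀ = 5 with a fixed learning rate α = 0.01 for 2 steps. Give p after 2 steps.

J′(p) = 2p
Step 1: J′(5) = 10; p₁ = 5 − 0.01·10 = 4.9
Step 2: J′(4.9) = 9.8; p₂ = 4.9 − 0.01·9.8 = 4.802

4.802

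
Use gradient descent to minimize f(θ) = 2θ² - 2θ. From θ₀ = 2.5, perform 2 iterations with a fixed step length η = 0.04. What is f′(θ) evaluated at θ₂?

5.6448

f′(θ) = 4θ - 2
Step 1: f′(2.5) = 8; θ₁ = 2.5 − 0.04·8 = 2.18
Step 2: f′(2.18) = 6.72; θ₂ = 2.18 − 0.04·6.72 = 1.9112
f′(θ) at (1.9112) = 5.6448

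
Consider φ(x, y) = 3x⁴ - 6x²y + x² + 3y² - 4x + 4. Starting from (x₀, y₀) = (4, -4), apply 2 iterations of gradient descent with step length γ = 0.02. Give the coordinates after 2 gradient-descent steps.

∇φ = (12x³ - 12xy + 2x - 4, -6x² + 6y)
Step 1: at (4, -4), ∇φ = (964, -120) → (4, -4) − 0.02·(964, -120) = (-15.28, -1.6)
Step 2: at (-15.28, -1.6), ∇φ = (-43138.535424, -1410.4704) → (-15.28, -1.6) − 0.02·(-43138.535424, -1410.4704) = (847.49070848, 26.609408)

(847.49070848, 26.609408)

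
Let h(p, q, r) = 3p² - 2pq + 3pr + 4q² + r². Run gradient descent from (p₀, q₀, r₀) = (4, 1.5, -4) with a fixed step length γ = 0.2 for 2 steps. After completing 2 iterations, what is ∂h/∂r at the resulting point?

-0.24

∇h = (6p - 2q + 3r, -2p + 8q, 3p + 2r)
Step 1: at (4, 1.5, -4), ∇h = (9, 4, 4) → (4, 1.5, -4) − 0.2·(9, 4, 4) = (2.2, 0.7, -4.8)
Step 2: at (2.2, 0.7, -4.8), ∇h = (-2.6, 1.2, -3) → (2.2, 0.7, -4.8) − 0.2·(-2.6, 1.2, -3) = (2.72, 0.46, -4.2)
∂h/∂r at (2.72, 0.46, -4.2) = -0.24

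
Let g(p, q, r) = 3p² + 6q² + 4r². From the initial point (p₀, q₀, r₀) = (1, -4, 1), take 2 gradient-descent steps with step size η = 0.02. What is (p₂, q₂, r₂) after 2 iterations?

∇g = (6p, 12q, 8r)
Step 1: at (1, -4, 1), ∇g = (6, -48, 8) → (1, -4, 1) − 0.02·(6, -48, 8) = (0.88, -3.04, 0.84)
Step 2: at (0.88, -3.04, 0.84), ∇g = (5.28, -36.48, 6.72) → (0.88, -3.04, 0.84) − 0.02·(5.28, -36.48, 6.72) = (0.7744, -2.3104, 0.7056)

(0.7744, -2.3104, 0.7056)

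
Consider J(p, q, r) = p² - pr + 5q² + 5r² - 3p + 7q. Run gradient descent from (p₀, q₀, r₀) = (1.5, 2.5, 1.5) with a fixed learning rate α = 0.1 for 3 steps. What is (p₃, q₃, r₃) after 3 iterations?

∇J = (2p - r - 3, 10q + 7, -p + 10r)
(p₁, q₁, r₁) = (1.5, 2.5, 1.5) − 0.1·(-1.5, 32, 13.5) = (1.65, -0.7, 0.15)
(p₂, q₂, r₂) = (1.65, -0.7, 0.15) − 0.1·(0.15, 0, -0.15) = (1.635, -0.7, 0.165)
(p₃, q₃, r₃) = (1.635, -0.7, 0.165) − 0.1·(0.105, 0, 0.015) = (1.6245, -0.7, 0.1635)

(1.6245, -0.7, 0.1635)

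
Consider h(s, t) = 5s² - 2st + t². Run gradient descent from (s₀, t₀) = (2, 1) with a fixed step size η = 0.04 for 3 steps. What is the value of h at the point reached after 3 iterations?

∇h = (10s - 2t, -2s + 2t)
(s₁, t₁) = (2, 1) − 0.04·(18, -2) = (1.28, 1.08)
(s₂, t₂) = (1.28, 1.08) − 0.04·(10.64, -0.4) = (0.8544, 1.096)
(s₃, t₃) = (0.8544, 1.096) − 0.04·(6.352, 0.4832) = (0.60032, 1.076672)
h(0.60032, 1.076672) = 1.668447637504

1.668447637504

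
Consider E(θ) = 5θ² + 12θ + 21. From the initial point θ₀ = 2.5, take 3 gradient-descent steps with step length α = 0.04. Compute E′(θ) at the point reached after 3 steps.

7.992

E′(θ) = 10θ + 12
θ₁ = 2.5 − 0.04·37 = 1.02
θ₂ = 1.02 − 0.04·22.2 = 0.132
θ₃ = 0.132 − 0.04·13.32 = -0.4008
E′(θ) at (-0.4008) = 7.992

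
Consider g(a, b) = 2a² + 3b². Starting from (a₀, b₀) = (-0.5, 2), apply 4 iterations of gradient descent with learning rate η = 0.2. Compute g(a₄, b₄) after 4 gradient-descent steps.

∇g = (4a, 6b)
(a₁, b₁) = (-0.5, 2) − 0.2·(-2, 12) = (-0.1, -0.4)
(a₂, b₂) = (-0.1, -0.4) − 0.2·(-0.4, -2.4) = (-0.02, 0.08)
(a₃, b₃) = (-0.02, 0.08) − 0.2·(-0.08, 0.48) = (-0.004, -0.016)
(a₄, b₄) = (-0.004, -0.016) − 0.2·(-0.016, -0.096) = (-0.0008, 0.0032)
g(-0.0008, 0.0032) = 0.000032

0.000032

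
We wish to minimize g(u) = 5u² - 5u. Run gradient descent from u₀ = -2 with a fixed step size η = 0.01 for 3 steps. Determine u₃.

g′(u) = 10u - 5
Step 1: g′(-2) = -25; u₁ = -2 − 0.01·(-25) = -1.75
Step 2: g′(-1.75) = -22.5; u₂ = -1.75 − 0.01·(-22.5) = -1.525
Step 3: g′(-1.525) = -20.25; u₃ = -1.525 − 0.01·(-20.25) = -1.3225

-1.3225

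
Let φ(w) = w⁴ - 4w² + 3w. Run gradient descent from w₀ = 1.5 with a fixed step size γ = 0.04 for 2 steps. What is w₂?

1.25440512

φ′(w) = 4w³ - 8w + 3
w₁ = 1.5 − 0.04·4.5 = 1.32
w₂ = 1.32 − 0.04·1.639872 = 1.25440512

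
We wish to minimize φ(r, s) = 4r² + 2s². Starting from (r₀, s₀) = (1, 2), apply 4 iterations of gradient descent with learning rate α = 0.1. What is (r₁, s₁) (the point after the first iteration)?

(0.2, 1.2)

∇φ = (8r, 4s)
(r₁, s₁) = (1, 2) − 0.1·(8, 8) = (0.2, 1.2)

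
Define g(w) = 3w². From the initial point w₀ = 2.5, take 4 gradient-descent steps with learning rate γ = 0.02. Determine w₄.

g′(w) = 6w
Step 1: g′(2.5) = 15; w₁ = 2.5 − 0.02·15 = 2.2
Step 2: g′(2.2) = 13.2; w₂ = 2.2 − 0.02·13.2 = 1.936
Step 3: g′(1.936) = 11.616; w₃ = 1.936 − 0.02·11.616 = 1.70368
Step 4: g′(1.70368) = 10.22208; w₄ = 1.70368 − 0.02·10.22208 = 1.4992384

1.4992384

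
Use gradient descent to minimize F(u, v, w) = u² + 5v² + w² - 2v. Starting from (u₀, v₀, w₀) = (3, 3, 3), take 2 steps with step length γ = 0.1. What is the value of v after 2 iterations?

0.2

∇F = (2u, 10v - 2, 2w)
Step 1: at (3, 3, 3), ∇F = (6, 28, 6) → (3, 3, 3) − 0.1·(6, 28, 6) = (2.4, 0.2, 2.4)
Step 2: at (2.4, 0.2, 2.4), ∇F = (4.8, 0, 4.8) → (2.4, 0.2, 2.4) − 0.1·(4.8, 0, 4.8) = (1.92, 0.2, 1.92)
v = 0.2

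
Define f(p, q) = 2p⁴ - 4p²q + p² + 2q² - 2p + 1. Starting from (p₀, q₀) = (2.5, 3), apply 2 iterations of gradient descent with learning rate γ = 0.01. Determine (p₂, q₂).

(1.77704256, 3.137296)

∇f = (8p³ - 8pq + 2p - 2, -4p² + 4q)
Step 1: at (2.5, 3), ∇f = (68, -13) → (2.5, 3) − 0.01·(68, -13) = (1.82, 3.13)
Step 2: at (1.82, 3.13), ∇f = (4.295744, -0.7296) → (1.82, 3.13) − 0.01·(4.295744, -0.7296) = (1.77704256, 3.137296)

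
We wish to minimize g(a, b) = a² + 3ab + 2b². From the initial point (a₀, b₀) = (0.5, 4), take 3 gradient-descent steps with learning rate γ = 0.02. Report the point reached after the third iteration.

∇g = (2a + 3b, 3a + 4b)
(a₁, b₁) = (0.5, 4) − 0.02·(13, 17.5) = (0.24, 3.65)
(a₂, b₂) = (0.24, 3.65) − 0.02·(11.43, 15.32) = (0.0114, 3.3436)
(a₃, b₃) = (0.0114, 3.3436) − 0.02·(10.0536, 13.4086) = (-0.189672, 3.075428)

(-0.189672, 3.075428)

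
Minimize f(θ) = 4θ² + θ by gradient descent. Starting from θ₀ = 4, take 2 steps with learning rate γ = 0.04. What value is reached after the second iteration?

f′(θ) = 8θ + 1
Step 1: f′(4) = 33; θ₁ = 4 − 0.04·33 = 2.68
Step 2: f′(2.68) = 22.44; θ₂ = 2.68 − 0.04·22.44 = 1.7824

1.7824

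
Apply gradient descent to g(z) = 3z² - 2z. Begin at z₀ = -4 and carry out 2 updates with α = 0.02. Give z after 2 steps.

g′(z) = 6z - 2
z₁ = -4 − 0.02·(-26) = -3.48
z₂ = -3.48 − 0.02·(-22.88) = -3.0224

-3.0224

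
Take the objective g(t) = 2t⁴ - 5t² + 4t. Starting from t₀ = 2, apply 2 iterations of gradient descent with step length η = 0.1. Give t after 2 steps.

11.5616

g′(t) = 8t³ - 10t + 4
Step 1: g′(2) = 48; t₁ = 2 − 0.1·48 = -2.8
Step 2: g′(-2.8) = -143.616; t₂ = -2.8 − 0.1·(-143.616) = 11.5616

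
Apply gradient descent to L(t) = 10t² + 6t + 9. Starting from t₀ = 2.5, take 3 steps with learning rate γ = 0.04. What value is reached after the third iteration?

L′(t) = 20t + 6
t₁ = 2.5 − 0.04·56 = 0.26
t₂ = 0.26 − 0.04·11.2 = -0.188
t₃ = -0.188 − 0.04·2.24 = -0.2776

-0.2776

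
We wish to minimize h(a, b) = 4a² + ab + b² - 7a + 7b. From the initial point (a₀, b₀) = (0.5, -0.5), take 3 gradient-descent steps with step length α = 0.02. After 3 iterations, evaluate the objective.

∇h = (8a + b - 7, a + 2b + 7)
Step 1: at (0.5, -0.5), ∇h = (-3.5, 6.5) → (0.5, -0.5) − 0.02·(-3.5, 6.5) = (0.57, -0.63)
Step 2: at (0.57, -0.63), ∇h = (-3.07, 6.31) → (0.57, -0.63) − 0.02·(-3.07, 6.31) = (0.6314, -0.7562)
Step 3: at (0.6314, -0.7562), ∇h = (-2.705, 6.119) → (0.6314, -0.7562) − 0.02·(-2.705, 6.119) = (0.6855, -0.87858)
h(0.6855, -0.87858) = -8.8992827736

-8.8992827736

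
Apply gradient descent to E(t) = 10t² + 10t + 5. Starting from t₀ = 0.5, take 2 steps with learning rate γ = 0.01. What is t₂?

0.14

E′(t) = 20t + 10
Step 1: E′(0.5) = 20; t₁ = 0.5 − 0.01·20 = 0.3
Step 2: E′(0.3) = 16; t₂ = 0.3 − 0.01·16 = 0.14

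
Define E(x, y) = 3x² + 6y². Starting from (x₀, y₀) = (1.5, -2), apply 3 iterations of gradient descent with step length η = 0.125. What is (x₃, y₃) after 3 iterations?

∇E = (6x, 12y)
Step 1: at (1.5, -2), ∇E = (9, -24) → (1.5, -2) − 0.125·(9, -24) = (0.375, 1)
Step 2: at (0.375, 1), ∇E = (2.25, 12) → (0.375, 1) − 0.125·(2.25, 12) = (0.09375, -0.5)
Step 3: at (0.09375, -0.5), ∇E = (0.5625, -6) → (0.09375, -0.5) − 0.125·(0.5625, -6) = (0.0234375, 0.25)

(0.0234375, 0.25)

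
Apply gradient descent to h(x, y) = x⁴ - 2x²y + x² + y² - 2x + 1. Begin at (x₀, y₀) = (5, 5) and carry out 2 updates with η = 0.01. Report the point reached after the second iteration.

(1.08917248, 5.308928)

∇h = (4x³ - 4xy + 2x - 2, -2x² + 2y)
(x₁, y₁) = (5, 5) − 0.01·(408, -40) = (0.92, 5.4)
(x₂, y₂) = (0.92, 5.4) − 0.01·(-16.917248, 9.1072) = (1.08917248, 5.308928)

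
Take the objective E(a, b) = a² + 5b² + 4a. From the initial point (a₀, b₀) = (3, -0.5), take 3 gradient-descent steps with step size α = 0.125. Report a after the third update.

∇E = (2a + 4, 10b)
Step 1: at (3, -0.5), ∇E = (10, -5) → (3, -0.5) − 0.125·(10, -5) = (1.75, 0.125)
Step 2: at (1.75, 0.125), ∇E = (7.5, 1.25) → (1.75, 0.125) − 0.125·(7.5, 1.25) = (0.8125, -0.03125)
Step 3: at (0.8125, -0.03125), ∇E = (5.625, -0.3125) → (0.8125, -0.03125) − 0.125·(5.625, -0.3125) = (0.109375, 0.0078125)
a = 0.109375

0.109375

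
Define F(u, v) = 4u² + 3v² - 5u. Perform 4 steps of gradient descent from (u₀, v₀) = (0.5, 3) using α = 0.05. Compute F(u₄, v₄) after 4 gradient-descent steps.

∇F = (8u - 5, 6v)
(u₁, v₁) = (0.5, 3) − 0.05·(-1, 18) = (0.55, 2.1)
(u₂, v₂) = (0.55, 2.1) − 0.05·(-0.6, 12.6) = (0.58, 1.47)
(u₃, v₃) = (0.58, 1.47) − 0.05·(-0.36, 8.82) = (0.598, 1.029)
(u₄, v₄) = (0.598, 1.029) − 0.05·(-0.216, 6.174) = (0.6088, 0.7203)
F(0.6088, 0.7203) = -0.00495397

-0.00495397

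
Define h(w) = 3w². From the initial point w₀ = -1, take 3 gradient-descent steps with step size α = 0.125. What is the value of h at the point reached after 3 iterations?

0.000732421875

h′(w) = 6w
w₁ = -1 − 0.125·(-6) = -0.25
w₂ = -0.25 − 0.125·(-1.5) = -0.0625
w₃ = -0.0625 − 0.125·(-0.375) = -0.015625
h(-0.015625) = 0.000732421875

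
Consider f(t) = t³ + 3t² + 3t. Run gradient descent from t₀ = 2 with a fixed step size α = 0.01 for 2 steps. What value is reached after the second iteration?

1.506413

f′(t) = 3t² + 6t + 3
Step 1: f′(2) = 27; t₁ = 2 − 0.01·27 = 1.73
Step 2: f′(1.73) = 22.3587; t₂ = 1.73 − 0.01·22.3587 = 1.506413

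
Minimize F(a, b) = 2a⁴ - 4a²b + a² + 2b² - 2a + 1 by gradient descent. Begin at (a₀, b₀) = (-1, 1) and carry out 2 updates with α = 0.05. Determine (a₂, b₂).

(-0.7352, 0.928)

∇F = (8a³ - 8ab + 2a - 2, -4a² + 4b)
Step 1: at (-1, 1), ∇F = (-4, 0) → (-1, 1) − 0.05·(-4, 0) = (-0.8, 1)
Step 2: at (-0.8, 1), ∇F = (-1.296, 1.44) → (-0.8, 1) − 0.05·(-1.296, 1.44) = (-0.7352, 0.928)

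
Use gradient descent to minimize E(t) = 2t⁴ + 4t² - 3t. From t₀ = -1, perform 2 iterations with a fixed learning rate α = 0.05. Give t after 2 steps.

E′(t) = 8t³ + 8t - 3
t₁ = -1 − 0.05·(-19) = -0.05
t₂ = -0.05 − 0.05·(-3.401) = 0.12005

0.12005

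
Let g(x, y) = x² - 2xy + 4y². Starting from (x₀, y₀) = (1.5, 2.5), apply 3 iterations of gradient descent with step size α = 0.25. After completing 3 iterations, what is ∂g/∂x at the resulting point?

∇g = (2x - 2y, -2x + 8y)
Step 1: at (1.5, 2.5), ∇g = (-2, 17) → (1.5, 2.5) − 0.25·(-2, 17) = (2, -1.75)
Step 2: at (2, -1.75), ∇g = (7.5, -18) → (2, -1.75) − 0.25·(7.5, -18) = (0.125, 2.75)
Step 3: at (0.125, 2.75), ∇g = (-5.25, 21.75) → (0.125, 2.75) − 0.25·(-5.25, 21.75) = (1.4375, -2.6875)
∂g/∂x at (1.4375, -2.6875) = 8.25

8.25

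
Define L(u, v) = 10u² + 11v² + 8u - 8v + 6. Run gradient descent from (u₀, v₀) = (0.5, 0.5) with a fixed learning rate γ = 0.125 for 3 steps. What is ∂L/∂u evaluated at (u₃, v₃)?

∇L = (20u + 8, 22v - 8)
(u₁, v₁) = (0.5, 0.5) − 0.125·(18, 3) = (-1.75, 0.125)
(u₂, v₂) = (-1.75, 0.125) − 0.125·(-27, -5.25) = (1.625, 0.78125)
(u₃, v₃) = (1.625, 0.78125) − 0.125·(40.5, 9.1875) = (-3.4375, -0.3671875)
∂L/∂u at (-3.4375, -0.3671875) = -60.75

-60.75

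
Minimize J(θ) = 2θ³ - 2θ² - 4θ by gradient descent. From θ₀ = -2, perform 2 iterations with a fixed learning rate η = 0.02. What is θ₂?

-3.471232

J′(θ) = 6θ² - 4θ - 4
θ₁ = -2 − 0.02·28 = -2.56
θ₂ = -2.56 − 0.02·45.5616 = -3.471232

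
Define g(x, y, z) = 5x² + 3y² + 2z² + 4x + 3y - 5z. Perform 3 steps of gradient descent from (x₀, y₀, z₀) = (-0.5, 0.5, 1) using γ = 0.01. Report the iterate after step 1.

(-0.49, 0.44, 1.01)

∇g = (10x + 4, 6y + 3, 4z - 5)
Step 1: at (-0.5, 0.5, 1), ∇g = (-1, 6, -1) → (-0.5, 0.5, 1) − 0.01·(-1, 6, -1) = (-0.49, 0.44, 1.01)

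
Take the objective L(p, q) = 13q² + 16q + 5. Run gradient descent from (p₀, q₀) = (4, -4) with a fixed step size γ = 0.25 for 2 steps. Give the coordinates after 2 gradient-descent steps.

∇L = (0, 26q + 16)
Step 1: at (4, -4), ∇L = (0, -88) → (4, -4) − 0.25·(0, -88) = (4, 18)
Step 2: at (4, 18), ∇L = (0, 484) → (4, 18) − 0.25·(0, 484) = (4, -103)

(4, -103)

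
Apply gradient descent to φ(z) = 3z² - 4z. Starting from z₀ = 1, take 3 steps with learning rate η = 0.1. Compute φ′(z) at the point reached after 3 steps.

φ′(z) = 6z - 4
z₁ = 1 − 0.1·2 = 0.8
z₂ = 0.8 − 0.1·0.8 = 0.72
z₃ = 0.72 − 0.1·0.32 = 0.688
φ′(z) at (0.688) = 0.128

0.128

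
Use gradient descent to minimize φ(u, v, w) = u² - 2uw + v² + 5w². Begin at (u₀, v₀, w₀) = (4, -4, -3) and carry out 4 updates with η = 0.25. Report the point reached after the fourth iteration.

∇φ = (2u - 2w, 2v, -2u + 10w)
Step 1: at (4, -4, -3), ∇φ = (14, -8, -38) → (4, -4, -3) − 0.25·(14, -8, -38) = (0.5, -2, 6.5)
Step 2: at (0.5, -2, 6.5), ∇φ = (-12, -4, 64) → (0.5, -2, 6.5) − 0.25·(-12, -4, 64) = (3.5, -1, -9.5)
Step 3: at (3.5, -1, -9.5), ∇φ = (26, -2, -102) → (3.5, -1, -9.5) − 0.25·(26, -2, -102) = (-3, -0.5, 16)
Step 4: at (-3, -0.5, 16), ∇φ = (-38, -1, 166) → (-3, -0.5, 16) − 0.25·(-38, -1, 166) = (6.5, -0.25, -25.5)

(6.5, -0.25, -25.5)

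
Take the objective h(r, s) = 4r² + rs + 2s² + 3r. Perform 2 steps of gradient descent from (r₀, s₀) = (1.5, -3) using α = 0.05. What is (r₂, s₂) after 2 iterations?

(0.51375, -2.025)

∇h = (8r + s + 3, r + 4s)
(r₁, s₁) = (1.5, -3) − 0.05·(12, -10.5) = (0.9, -2.475)
(r₂, s₂) = (0.9, -2.475) − 0.05·(7.725, -9) = (0.51375, -2.025)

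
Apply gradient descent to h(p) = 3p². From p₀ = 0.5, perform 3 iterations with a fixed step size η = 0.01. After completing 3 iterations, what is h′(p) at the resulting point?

2.491752

h′(p) = 6p
Step 1: h′(0.5) = 3; p₁ = 0.5 − 0.01·3 = 0.47
Step 2: h′(0.47) = 2.82; p₂ = 0.47 − 0.01·2.82 = 0.4418
Step 3: h′(0.4418) = 2.6508; p₃ = 0.4418 − 0.01·2.6508 = 0.415292
h′(p) at (0.415292) = 2.491752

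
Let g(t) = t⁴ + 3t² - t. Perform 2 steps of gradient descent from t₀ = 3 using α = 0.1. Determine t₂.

339.25

g′(t) = 4t³ + 6t - 1
t₁ = 3 − 0.1·125 = -9.5
t₂ = -9.5 − 0.1·(-3487.5) = 339.25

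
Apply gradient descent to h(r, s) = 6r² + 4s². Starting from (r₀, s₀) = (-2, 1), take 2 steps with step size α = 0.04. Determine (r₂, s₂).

∇h = (12r, 8s)
(r₁, s₁) = (-2, 1) − 0.04·(-24, 8) = (-1.04, 0.68)
(r₂, s₂) = (-1.04, 0.68) − 0.04·(-12.48, 5.44) = (-0.5408, 0.4624)

(-0.5408, 0.4624)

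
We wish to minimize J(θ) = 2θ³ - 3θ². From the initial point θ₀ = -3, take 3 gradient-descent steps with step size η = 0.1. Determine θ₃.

J′(θ) = 6θ² - 6θ
θ₁ = -3 − 0.1·72 = -10.2
θ₂ = -10.2 − 0.1·685.44 = -78.744
θ₃ = -78.744 − 0.1·37676.169216 = -3846.3609216

-3846.3609216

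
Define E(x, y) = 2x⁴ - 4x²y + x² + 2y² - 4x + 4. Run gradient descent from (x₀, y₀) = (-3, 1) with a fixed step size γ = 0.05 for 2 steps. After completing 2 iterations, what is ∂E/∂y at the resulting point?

∇E = (8x³ - 8xy + 2x - 4, -4x² + 4y)
(x₁, y₁) = (-3, 1) − 0.05·(-202, -32) = (7.1, 2.6)
(x₂, y₂) = (7.1, 2.6) − 0.05·(2725.808, -191.24) = (-129.1904, 12.162)
∂E/∂y at (-129.1904, 12.162) = -66711.98980864

-66711.98980864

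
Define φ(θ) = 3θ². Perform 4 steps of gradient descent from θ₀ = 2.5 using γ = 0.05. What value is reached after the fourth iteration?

0.60025

φ′(θ) = 6θ
Step 1: φ′(2.5) = 15; θ₁ = 2.5 − 0.05·15 = 1.75
Step 2: φ′(1.75) = 10.5; θ₂ = 1.75 − 0.05·10.5 = 1.225
Step 3: φ′(1.225) = 7.35; θ₃ = 1.225 − 0.05·7.35 = 0.8575
Step 4: φ′(0.8575) = 5.145; θ₄ = 0.8575 − 0.05·5.145 = 0.60025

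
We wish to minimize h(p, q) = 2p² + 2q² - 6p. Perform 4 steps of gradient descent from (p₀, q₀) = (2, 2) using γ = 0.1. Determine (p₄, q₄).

(1.5648, 0.2592)

∇h = (4p - 6, 4q)
Step 1: at (2, 2), ∇h = (2, 8) → (2, 2) − 0.1·(2, 8) = (1.8, 1.2)
Step 2: at (1.8, 1.2), ∇h = (1.2, 4.8) → (1.8, 1.2) − 0.1·(1.2, 4.8) = (1.68, 0.72)
Step 3: at (1.68, 0.72), ∇h = (0.72, 2.88) → (1.68, 0.72) − 0.1·(0.72, 2.88) = (1.608, 0.432)
Step 4: at (1.608, 0.432), ∇h = (0.432, 1.728) → (1.608, 0.432) − 0.1·(0.432, 1.728) = (1.5648, 0.2592)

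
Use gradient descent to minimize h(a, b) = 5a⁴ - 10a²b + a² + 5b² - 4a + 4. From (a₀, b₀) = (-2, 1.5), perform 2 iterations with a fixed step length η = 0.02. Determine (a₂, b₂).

∇h = (20a³ - 20ab + 2a - 4, -10a² + 10b)
Step 1: at (-2, 1.5), ∇h = (-108, -25) → (-2, 1.5) − 0.02·(-108, -25) = (0.16, 2)
Step 2: at (0.16, 2), ∇h = (-9.99808, 19.744) → (0.16, 2) − 0.02·(-9.99808, 19.744) = (0.3599616, 1.60512)

(0.3599616, 1.60512)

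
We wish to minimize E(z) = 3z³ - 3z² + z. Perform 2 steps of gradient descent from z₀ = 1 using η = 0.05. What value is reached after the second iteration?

E′(z) = 9z² - 6z + 1
z₁ = 1 − 0.05·4 = 0.8
z₂ = 0.8 − 0.05·1.96 = 0.702

0.702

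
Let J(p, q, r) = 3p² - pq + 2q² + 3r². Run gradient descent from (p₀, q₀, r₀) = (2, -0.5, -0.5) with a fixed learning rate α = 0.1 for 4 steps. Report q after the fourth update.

∇J = (6p - q, -p + 4q, 6r)
Step 1: at (2, -0.5, -0.5), ∇J = (12.5, -4, -3) → (2, -0.5, -0.5) − 0.1·(12.5, -4, -3) = (0.75, -0.1, -0.2)
Step 2: at (0.75, -0.1, -0.2), ∇J = (4.6, -1.15, -1.2) → (0.75, -0.1, -0.2) − 0.1·(4.6, -1.15, -1.2) = (0.29, 0.015, -0.08)
Step 3: at (0.29, 0.015, -0.08), ∇J = (1.725, -0.23, -0.48) → (0.29, 0.015, -0.08) − 0.1·(1.725, -0.23, -0.48) = (0.1175, 0.038, -0.032)
Step 4: at (0.1175, 0.038, -0.032), ∇J = (0.667, 0.0345, -0.192) → (0.1175, 0.038, -0.032) − 0.1·(0.667, 0.0345, -0.192) = (0.0508, 0.03455, -0.0128)
q = 0.03455

0.03455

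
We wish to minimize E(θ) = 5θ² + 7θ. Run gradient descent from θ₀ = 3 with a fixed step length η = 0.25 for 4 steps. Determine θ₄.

E′(θ) = 10θ + 7
Step 1: E′(3) = 37; θ₁ = 3 − 0.25·37 = -6.25
Step 2: E′(-6.25) = -55.5; θ₂ = -6.25 − 0.25·(-55.5) = 7.625
Step 3: E′(7.625) = 83.25; θ₃ = 7.625 − 0.25·83.25 = -13.1875
Step 4: E′(-13.1875) = -124.875; θ₄ = -13.1875 − 0.25·(-124.875) = 18.03125

18.03125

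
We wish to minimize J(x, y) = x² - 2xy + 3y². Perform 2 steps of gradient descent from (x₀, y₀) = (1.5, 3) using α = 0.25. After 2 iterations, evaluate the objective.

∇J = (2x - 2y, -2x + 6y)
Step 1: at (1.5, 3), ∇J = (-3, 15) → (1.5, 3) − 0.25·(-3, 15) = (2.25, -0.75)
Step 2: at (2.25, -0.75), ∇J = (6, -9) → (2.25, -0.75) − 0.25·(6, -9) = (0.75, 1.5)
J(0.75, 1.5) = 5.0625

5.0625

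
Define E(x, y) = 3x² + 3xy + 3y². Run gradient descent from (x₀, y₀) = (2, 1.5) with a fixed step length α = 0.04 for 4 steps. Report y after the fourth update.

∇E = (6x + 3y, 3x + 6y)
(x₁, y₁) = (2, 1.5) − 0.04·(16.5, 15) = (1.34, 0.9)
(x₂, y₂) = (1.34, 0.9) − 0.04·(10.74, 9.42) = (0.9104, 0.5232)
(x₃, y₃) = (0.9104, 0.5232) − 0.04·(7.032, 5.8704) = (0.62912, 0.288384)
(x₄, y₄) = (0.62912, 0.288384) − 0.04·(4.639872, 3.617664) = (0.44352512, 0.14367744)
y = 0.14367744

0.14367744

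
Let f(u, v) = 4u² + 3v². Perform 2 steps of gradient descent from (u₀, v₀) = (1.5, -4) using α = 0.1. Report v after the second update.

-0.64

∇f = (8u, 6v)
(u₁, v₁) = (1.5, -4) − 0.1·(12, -24) = (0.3, -1.6)
(u₂, v₂) = (0.3, -1.6) − 0.1·(2.4, -9.6) = (0.06, -0.64)
v = -0.64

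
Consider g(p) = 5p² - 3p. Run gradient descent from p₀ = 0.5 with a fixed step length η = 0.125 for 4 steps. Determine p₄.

g′(p) = 10p - 3
Step 1: g′(0.5) = 2; p₁ = 0.5 − 0.125·2 = 0.25
Step 2: g′(0.25) = -0.5; p₂ = 0.25 − 0.125·(-0.5) = 0.3125
Step 3: g′(0.3125) = 0.125; p₃ = 0.3125 − 0.125·0.125 = 0.296875
Step 4: g′(0.296875) = -0.03125; p₄ = 0.296875 − 0.125·(-0.03125) = 0.30078125

0.30078125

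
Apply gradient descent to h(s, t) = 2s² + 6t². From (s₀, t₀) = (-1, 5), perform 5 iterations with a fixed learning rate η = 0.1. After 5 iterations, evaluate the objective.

0.0121085952

∇h = (4s, 12t)
Step 1: at (-1, 5), ∇h = (-4, 60) → (-1, 5) − 0.1·(-4, 60) = (-0.6, -1)
Step 2: at (-0.6, -1), ∇h = (-2.4, -12) → (-0.6, -1) − 0.1·(-2.4, -12) = (-0.36, 0.2)
Step 3: at (-0.36, 0.2), ∇h = (-1.44, 2.4) → (-0.36, 0.2) − 0.1·(-1.44, 2.4) = (-0.216, -0.04)
Step 4: at (-0.216, -0.04), ∇h = (-0.864, -0.48) → (-0.216, -0.04) − 0.1·(-0.864, -0.48) = (-0.1296, 0.008)
Step 5: at (-0.1296, 0.008), ∇h = (-0.5184, 0.096) → (-0.1296, 0.008) − 0.1·(-0.5184, 0.096) = (-0.07776, -0.0016)
h(-0.07776, -0.0016) = 0.0121085952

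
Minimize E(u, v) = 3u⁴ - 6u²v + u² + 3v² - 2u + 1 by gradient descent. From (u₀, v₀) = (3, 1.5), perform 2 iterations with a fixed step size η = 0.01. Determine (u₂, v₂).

(0.33353088, 1.837056)

∇E = (12u³ - 12uv + 2u - 2, -6u² + 6v)
Step 1: at (3, 1.5), ∇E = (274, -45) → (3, 1.5) − 0.01·(274, -45) = (0.26, 1.95)
Step 2: at (0.26, 1.95), ∇E = (-7.353088, 11.2944) → (0.26, 1.95) − 0.01·(-7.353088, 11.2944) = (0.33353088, 1.837056)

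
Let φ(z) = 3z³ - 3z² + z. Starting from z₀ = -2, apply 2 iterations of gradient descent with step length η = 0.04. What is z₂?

-10.595776

φ′(z) = 9z² - 6z + 1
z₁ = -2 − 0.04·49 = -3.96
z₂ = -3.96 − 0.04·165.8944 = -10.595776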